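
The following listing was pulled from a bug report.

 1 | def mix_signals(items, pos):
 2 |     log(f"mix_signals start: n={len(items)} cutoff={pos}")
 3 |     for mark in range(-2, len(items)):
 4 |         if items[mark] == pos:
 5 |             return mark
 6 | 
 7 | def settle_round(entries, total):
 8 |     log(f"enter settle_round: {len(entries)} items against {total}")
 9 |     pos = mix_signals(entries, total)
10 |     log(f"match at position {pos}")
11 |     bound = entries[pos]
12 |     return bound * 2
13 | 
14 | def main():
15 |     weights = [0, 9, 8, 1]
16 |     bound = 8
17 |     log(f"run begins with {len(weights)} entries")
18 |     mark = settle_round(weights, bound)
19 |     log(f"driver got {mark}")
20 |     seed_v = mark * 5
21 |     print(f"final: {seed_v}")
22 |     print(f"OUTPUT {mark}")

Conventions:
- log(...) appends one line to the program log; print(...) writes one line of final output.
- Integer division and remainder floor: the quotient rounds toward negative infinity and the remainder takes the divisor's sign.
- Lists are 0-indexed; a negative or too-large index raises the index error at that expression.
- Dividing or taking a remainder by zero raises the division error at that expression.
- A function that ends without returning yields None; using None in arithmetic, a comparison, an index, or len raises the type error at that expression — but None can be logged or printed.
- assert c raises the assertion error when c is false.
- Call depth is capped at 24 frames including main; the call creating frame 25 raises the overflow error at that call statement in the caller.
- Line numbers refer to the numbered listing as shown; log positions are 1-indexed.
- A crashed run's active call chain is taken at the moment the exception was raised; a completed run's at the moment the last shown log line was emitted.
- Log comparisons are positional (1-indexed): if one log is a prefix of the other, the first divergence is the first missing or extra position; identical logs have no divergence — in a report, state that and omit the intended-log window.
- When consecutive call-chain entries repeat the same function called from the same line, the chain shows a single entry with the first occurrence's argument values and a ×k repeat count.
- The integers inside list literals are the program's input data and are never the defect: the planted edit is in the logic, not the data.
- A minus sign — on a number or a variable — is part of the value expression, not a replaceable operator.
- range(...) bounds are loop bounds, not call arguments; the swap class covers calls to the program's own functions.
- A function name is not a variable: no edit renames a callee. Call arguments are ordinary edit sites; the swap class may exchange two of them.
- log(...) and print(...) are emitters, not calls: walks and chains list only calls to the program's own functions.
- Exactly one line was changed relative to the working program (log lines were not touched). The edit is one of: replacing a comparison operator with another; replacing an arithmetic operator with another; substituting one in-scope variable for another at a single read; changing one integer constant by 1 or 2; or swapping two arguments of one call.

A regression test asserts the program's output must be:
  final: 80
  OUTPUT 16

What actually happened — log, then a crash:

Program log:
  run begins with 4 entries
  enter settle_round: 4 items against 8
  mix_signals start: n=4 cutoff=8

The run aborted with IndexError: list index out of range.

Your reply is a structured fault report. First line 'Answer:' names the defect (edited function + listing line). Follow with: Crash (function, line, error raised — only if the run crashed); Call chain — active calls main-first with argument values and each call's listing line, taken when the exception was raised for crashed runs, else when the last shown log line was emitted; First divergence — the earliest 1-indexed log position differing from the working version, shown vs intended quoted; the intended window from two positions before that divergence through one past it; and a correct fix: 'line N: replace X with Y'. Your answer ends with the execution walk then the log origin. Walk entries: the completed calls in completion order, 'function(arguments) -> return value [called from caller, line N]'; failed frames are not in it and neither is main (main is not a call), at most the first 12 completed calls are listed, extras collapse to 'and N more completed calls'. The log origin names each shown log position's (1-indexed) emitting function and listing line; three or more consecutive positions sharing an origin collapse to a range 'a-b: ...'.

Answer: the defect is in mix_signals at line 3.
The tell: The shown log is a 3-line prefix of the intended one, whose next entry is 'match at position 2'.
Crash: mix_signals, line 4, IndexError.
Call chain: main -> settle_round([0, 9, 8, 1], 8) (called at line 18) -> mix_signals([0, 9, 8, 1], 8) (called at line 9).
First divergence: position 4 — the faulty run's log ends after 3 lines; the working version continues with 'match at position 2'.
Intended log window:
  2: enter settle_round: 4 items against 8
  3: mix_signals start: n=4 cutoff=8
  4: match at position 2
  5: driver got 16
Execution walk:
  (no call completed)
Origin of each log line:
  1: from main, line 17
  2: from settle_round, line 8
  3: from mix_signals, line 2
A correct fix: line 3: replace `-2` with `0`.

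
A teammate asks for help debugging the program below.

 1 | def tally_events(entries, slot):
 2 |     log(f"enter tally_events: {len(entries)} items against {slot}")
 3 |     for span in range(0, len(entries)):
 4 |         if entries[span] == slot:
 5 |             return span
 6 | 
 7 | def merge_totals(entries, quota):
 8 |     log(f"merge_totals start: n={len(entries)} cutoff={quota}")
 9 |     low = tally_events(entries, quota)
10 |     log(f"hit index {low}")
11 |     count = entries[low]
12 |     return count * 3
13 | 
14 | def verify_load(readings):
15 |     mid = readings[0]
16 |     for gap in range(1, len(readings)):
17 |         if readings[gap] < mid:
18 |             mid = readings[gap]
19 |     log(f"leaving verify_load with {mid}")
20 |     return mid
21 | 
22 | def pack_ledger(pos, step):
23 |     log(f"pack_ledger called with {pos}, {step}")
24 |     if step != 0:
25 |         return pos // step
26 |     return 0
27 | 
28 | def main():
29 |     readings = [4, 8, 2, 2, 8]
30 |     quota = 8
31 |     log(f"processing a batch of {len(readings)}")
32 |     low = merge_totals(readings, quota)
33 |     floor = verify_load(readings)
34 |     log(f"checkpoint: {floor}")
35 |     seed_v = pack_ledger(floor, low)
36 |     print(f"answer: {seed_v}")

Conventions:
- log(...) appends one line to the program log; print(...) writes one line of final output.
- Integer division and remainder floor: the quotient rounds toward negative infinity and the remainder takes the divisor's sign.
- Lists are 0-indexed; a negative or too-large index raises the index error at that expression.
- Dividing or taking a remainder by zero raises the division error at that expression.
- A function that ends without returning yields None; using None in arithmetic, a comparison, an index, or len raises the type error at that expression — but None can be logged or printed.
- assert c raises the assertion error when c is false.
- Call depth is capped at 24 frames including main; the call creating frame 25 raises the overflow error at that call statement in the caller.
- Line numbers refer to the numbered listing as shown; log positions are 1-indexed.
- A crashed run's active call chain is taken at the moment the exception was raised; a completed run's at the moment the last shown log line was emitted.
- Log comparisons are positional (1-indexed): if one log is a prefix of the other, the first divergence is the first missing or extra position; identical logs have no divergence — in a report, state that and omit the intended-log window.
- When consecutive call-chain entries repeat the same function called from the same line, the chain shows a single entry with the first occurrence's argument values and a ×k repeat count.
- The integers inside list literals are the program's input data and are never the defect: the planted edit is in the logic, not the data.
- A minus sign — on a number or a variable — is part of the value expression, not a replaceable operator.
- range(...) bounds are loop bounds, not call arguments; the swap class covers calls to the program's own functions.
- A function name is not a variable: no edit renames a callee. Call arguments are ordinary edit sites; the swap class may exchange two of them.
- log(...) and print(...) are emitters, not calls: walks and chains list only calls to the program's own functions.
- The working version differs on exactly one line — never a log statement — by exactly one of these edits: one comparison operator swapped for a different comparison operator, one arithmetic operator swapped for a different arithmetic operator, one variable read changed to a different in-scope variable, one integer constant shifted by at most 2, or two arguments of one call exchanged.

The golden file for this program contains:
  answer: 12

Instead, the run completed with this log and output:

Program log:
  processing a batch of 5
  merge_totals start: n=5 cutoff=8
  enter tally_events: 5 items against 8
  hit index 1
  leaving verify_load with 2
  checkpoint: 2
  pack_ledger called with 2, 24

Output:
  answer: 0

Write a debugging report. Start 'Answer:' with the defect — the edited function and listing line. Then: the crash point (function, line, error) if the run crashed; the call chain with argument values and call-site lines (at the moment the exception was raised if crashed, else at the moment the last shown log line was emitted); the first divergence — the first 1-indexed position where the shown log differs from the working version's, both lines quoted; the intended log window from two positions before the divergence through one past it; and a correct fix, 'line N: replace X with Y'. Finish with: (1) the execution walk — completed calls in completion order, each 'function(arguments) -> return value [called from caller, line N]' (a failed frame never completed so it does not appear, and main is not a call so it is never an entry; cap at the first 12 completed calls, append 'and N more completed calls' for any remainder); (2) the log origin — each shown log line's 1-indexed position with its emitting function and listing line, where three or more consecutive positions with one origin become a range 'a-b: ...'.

Answer: the defect is in main at line 35.
Key observation: The log first diverges at position 7: the faulty run prints 'pack_ledger called with 2, 24' where the working version prints 'pack_ledger called with 24, 2'.
Call chain: main -> pack_ledger(2, 24) (called at line 35).
First divergence: position 7 — shown 'pack_ledger called with 2, 24', intended 'pack_ledger called with 24, 2'.
Intended log window:
  5: leaving verify_load with 2
  6: checkpoint: 2
  7: pack_ledger called with 24, 2
Execution walk:
  tally_events([4, 8, 2, 2, 8], 8) -> 1  [called from merge_totals, line 9]
  merge_totals([4, 8, 2, 2, 8], 8) -> 24  [called from main, line 32]
  verify_load([4, 8, 2, 2, 8]) -> 2  [called from main, line 33]
  pack_ledger(2, 24) -> 0  [called from main, line 35]
Log origins:
  1 — main, line 31
  2 — merge_totals, line 8
  3 — tally_events, line 2
  4 — merge_totals, line 10
  5 — verify_load, line 19
  6 — main, line 34
  7 — pack_ledger, line 23
A correct fix: line 35: replace `pack_ledger(floor, low)` with `pack_ledger(low, floor)`.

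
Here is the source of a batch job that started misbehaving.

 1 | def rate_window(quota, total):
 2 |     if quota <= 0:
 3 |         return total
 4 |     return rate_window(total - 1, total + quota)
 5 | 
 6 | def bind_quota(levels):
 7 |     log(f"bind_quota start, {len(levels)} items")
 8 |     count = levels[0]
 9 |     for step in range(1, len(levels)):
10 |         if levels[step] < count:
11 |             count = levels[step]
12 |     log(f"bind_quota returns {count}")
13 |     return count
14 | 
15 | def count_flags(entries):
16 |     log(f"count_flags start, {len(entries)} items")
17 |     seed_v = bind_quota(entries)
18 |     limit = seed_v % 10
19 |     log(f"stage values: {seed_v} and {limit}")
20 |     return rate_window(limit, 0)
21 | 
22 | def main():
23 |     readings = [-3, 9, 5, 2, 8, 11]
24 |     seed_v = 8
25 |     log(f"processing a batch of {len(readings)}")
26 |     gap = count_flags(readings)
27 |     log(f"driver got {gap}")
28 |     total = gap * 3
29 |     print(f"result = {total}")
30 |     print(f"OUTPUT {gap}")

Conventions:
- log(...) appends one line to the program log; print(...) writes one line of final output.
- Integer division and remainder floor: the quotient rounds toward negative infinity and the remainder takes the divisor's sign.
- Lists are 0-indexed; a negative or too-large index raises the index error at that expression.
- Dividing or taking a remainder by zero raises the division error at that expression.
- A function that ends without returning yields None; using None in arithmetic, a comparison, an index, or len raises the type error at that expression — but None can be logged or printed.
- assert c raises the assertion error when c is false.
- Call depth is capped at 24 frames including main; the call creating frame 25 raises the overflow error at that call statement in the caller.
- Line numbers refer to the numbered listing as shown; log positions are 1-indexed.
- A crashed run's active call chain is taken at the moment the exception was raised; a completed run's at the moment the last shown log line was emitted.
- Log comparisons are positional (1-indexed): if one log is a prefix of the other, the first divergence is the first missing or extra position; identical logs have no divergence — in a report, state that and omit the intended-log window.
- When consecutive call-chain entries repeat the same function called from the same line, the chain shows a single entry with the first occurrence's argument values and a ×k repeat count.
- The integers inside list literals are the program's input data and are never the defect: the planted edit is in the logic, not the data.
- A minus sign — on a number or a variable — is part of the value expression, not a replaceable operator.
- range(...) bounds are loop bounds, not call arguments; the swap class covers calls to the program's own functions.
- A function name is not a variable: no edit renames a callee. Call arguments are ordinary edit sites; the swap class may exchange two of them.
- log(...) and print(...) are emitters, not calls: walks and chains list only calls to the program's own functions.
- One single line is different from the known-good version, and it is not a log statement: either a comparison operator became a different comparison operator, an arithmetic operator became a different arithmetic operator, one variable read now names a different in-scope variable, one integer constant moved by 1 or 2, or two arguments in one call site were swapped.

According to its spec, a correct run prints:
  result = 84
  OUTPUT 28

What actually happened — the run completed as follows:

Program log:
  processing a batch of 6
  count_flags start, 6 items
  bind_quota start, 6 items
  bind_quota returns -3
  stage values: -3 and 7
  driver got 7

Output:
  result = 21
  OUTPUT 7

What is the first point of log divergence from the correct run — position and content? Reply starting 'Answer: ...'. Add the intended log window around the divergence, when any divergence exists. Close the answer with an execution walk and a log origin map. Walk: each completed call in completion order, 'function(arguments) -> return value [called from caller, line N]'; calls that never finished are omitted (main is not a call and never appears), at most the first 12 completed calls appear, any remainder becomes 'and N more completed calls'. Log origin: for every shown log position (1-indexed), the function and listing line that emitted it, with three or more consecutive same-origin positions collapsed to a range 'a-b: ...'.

Answer: at position 6 the run shows 'driver got 7' where the working version logs 'driver got 28'.
Intended log window:
  4: bind_quota returns -3
  5: stage values: -3 and 7
  6: driver got 28
Execution walk:
  bind_quota([-3, 9, 5, 2, 8, 11]) -> -3  [called from count_flags, line 17]
  rate_window(-1, 7) -> 7  [called from rate_window, line 4]
  rate_window(7, 0) -> 7  [called from count_flags, line 20]
  count_flags([-3, 9, 5, 2, 8, 11]) -> 7  [called from main, line 26]
Log line origins:
  1: logged in main at line 25
  2: logged in count_flags at line 16
  3: logged in bind_quota at line 7
  4: logged in bind_quota at line 12
  5: logged in count_flags at line 19
  6: logged in main at line 27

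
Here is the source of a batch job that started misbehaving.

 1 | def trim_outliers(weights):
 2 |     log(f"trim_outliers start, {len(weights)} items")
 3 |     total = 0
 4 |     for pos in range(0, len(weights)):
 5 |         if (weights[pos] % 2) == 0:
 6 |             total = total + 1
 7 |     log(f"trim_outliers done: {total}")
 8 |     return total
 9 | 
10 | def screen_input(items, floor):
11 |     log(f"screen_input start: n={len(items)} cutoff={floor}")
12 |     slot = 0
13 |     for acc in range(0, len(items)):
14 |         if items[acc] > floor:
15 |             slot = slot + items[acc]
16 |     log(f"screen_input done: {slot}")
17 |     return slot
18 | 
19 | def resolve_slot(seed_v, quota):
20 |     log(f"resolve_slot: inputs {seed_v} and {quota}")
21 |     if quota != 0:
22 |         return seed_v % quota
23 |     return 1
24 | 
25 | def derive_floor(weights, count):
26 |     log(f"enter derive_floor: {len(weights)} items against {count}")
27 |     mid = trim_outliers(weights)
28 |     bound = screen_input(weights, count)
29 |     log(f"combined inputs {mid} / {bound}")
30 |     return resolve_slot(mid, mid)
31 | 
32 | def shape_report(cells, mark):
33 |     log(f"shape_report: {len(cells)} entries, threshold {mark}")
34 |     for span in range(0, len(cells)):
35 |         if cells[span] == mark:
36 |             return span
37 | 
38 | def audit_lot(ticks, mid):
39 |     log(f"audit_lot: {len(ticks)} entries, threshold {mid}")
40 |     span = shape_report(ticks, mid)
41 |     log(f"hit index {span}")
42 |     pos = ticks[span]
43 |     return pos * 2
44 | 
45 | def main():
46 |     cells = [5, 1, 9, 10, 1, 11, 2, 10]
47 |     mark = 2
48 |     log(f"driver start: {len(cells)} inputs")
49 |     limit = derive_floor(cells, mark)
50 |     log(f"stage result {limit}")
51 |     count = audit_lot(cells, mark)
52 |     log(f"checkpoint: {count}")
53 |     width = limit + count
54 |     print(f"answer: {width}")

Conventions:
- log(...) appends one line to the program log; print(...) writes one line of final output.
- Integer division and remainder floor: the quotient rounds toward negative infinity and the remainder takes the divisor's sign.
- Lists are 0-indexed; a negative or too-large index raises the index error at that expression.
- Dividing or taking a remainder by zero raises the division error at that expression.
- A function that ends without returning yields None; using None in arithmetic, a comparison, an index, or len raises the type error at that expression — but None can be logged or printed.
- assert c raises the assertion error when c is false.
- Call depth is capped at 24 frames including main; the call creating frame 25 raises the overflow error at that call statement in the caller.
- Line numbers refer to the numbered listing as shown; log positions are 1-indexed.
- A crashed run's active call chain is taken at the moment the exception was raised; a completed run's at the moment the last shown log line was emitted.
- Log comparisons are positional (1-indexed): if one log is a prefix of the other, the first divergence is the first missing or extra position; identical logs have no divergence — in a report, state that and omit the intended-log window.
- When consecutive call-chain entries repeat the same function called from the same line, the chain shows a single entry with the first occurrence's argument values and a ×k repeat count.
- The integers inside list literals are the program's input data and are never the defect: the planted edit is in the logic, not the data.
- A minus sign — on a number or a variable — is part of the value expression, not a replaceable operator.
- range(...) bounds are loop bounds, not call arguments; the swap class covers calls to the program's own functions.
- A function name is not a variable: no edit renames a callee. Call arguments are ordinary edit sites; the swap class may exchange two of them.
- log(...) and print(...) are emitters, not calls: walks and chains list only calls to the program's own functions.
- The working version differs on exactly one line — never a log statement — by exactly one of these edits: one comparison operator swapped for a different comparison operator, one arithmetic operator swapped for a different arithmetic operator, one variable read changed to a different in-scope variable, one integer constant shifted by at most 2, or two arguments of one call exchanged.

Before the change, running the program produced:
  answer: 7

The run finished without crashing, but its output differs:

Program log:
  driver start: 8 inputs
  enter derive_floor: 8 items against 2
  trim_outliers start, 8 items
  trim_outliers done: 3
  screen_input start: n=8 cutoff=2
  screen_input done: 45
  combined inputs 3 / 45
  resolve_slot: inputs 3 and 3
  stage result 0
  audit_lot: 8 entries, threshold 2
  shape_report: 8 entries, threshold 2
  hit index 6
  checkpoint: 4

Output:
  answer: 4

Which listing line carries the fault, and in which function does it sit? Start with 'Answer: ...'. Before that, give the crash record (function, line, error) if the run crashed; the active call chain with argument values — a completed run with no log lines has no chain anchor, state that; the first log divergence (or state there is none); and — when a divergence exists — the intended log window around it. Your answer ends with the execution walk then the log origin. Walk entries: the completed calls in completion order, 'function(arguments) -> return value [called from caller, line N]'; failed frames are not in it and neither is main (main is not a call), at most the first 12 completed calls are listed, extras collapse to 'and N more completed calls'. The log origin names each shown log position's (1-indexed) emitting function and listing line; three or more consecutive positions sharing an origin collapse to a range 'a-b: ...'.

Answer: the defect is in derive_floor at line 30.
The tell: Log line 8 is where behavior first shows: 'resolve_slot: inputs 3 and 3' appears instead of 'resolve_slot: inputs 3 and 45'.
Call chain: main.
First divergence: position 8 — shown 'resolve_slot: inputs 3 and 3', intended 'resolve_slot: inputs 3 and 45'.
Intended log window:
  6: screen_input done: 45
  7: combined inputs 3 / 45
  8: resolve_slot: inputs 3 and 45
  9: stage result 3
Execution walk:
  trim_outliers([5, 1, 9, 10, 1, 11, 2, 10]) -> 3  [called from derive_floor, line 27]
  screen_input([5, 1, 9, 10, 1, 11, 2, 10], 2) -> 45  [called from derive_floor, line 28]
  resolve_slot(3, 3) -> 0  [called from derive_floor, line 30]
  derive_floor([5, 1, 9, 10, 1, 11, 2, 10], 2) -> 0  [called from main, line 49]
  shape_report([5, 1, 9, 10, 1, 11, 2, 10], 2) -> 6  [called from audit_lot, line 40]
  audit_lot([5, 1, 9, 10, 1, 11, 2, 10], 2) -> 4  [called from main, line 51]
Origin of each log line:
  1: logged in main at line 48
  2: logged in derive_floor at line 26
  3: logged in trim_outliers at line 2
  4: logged in trim_outliers at line 7
  5: logged in screen_input at line 11
  6: logged in screen_input at line 16
  7: logged in derive_floor at line 29
  8: logged in resolve_slot at line 20
  9: logged in main at line 50
  10: logged in audit_lot at line 39
  11: logged in shape_report at line 33
  12: logged in audit_lot at line 41
  13: logged in main at line 52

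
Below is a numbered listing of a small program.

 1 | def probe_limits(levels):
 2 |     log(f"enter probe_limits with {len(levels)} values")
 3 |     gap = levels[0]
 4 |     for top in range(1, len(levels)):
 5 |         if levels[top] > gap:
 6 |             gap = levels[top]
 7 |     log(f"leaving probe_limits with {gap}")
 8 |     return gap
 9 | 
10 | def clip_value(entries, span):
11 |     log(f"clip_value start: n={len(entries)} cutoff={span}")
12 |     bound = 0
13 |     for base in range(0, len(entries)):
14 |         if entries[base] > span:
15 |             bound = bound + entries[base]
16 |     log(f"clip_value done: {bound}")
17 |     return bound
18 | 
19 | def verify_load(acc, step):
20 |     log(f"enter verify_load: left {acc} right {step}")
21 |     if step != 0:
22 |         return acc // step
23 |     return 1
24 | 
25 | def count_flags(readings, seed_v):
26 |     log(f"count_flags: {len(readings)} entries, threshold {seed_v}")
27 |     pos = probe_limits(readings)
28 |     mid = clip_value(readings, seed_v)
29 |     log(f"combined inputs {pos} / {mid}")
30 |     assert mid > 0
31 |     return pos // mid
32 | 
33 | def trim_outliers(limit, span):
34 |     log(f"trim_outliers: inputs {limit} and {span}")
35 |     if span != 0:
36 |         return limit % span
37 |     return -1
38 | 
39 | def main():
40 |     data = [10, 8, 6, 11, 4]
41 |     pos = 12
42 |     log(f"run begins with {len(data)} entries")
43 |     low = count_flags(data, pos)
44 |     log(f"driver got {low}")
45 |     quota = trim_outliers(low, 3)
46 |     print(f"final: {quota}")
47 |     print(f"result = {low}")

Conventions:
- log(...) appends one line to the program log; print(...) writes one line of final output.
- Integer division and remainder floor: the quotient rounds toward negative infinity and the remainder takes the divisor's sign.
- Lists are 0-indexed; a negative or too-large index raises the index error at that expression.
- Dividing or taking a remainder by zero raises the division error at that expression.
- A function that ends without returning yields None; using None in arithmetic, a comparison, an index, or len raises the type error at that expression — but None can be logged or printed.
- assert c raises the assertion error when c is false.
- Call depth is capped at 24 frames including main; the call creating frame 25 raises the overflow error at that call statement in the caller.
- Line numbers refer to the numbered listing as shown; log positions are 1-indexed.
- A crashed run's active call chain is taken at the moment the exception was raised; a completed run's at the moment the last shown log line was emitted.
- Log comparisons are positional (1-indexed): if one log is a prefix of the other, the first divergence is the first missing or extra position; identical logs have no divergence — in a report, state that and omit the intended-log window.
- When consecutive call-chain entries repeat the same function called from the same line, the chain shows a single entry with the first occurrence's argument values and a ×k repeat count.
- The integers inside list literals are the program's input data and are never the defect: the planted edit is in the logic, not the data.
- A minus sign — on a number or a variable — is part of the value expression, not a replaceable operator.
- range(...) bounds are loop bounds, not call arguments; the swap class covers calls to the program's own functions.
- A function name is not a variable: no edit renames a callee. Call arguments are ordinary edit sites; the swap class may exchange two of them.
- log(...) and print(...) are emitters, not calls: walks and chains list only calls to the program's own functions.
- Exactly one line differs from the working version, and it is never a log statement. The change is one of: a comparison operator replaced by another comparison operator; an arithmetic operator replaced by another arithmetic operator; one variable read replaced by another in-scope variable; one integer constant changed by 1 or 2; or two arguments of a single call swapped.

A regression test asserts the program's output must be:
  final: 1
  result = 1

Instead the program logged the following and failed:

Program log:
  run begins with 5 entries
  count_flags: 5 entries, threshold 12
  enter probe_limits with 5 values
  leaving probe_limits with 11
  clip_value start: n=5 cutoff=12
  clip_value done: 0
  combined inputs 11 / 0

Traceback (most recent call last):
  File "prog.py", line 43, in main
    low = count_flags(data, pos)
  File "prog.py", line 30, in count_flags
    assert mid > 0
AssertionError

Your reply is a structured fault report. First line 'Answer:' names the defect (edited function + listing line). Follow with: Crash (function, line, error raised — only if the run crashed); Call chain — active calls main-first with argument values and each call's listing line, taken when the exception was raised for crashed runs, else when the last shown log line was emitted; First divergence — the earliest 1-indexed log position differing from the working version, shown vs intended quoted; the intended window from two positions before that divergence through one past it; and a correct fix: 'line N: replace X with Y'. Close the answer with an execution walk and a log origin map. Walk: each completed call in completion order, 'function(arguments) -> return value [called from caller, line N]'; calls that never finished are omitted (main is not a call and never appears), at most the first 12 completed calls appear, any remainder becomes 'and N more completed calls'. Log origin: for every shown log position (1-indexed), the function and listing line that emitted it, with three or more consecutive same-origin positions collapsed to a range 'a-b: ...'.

Answer: the defect is in main at line 41.
Key observation: At log position 2 the runs split — shown 'count_flags: 5 entries, threshold 12', but the working version logs 'count_flags: 5 entries, threshold 10'.
Crash: count_flags, line 30, AssertionError.
Call chain: main -> count_flags([10, 8, 6, 11, 4], 12) (called at line 43).
First divergence: position 2 — the shown line 'count_flags: 5 entries, threshold 12' should read 'count_flags: 5 entries, threshold 10'.
Intended log window:
  1: run begins with 5 entries
  2: count_flags: 5 entries, threshold 10
  3: enter probe_limits with 5 values
Execution walk:
  probe_limits([10, 8, 6, 11, 4]) -> 11  [called from count_flags, line 27]
  clip_value([10, 8, 6, 11, 4], 12) -> 0  [called from count_flags, line 28]
Origin of each log line:
  1: from main, line 42
  2: from count_flags, line 26
  3: from probe_limits, line 2
  4: from probe_limits, line 7
  5: from clip_value, line 11
  6: from clip_value, line 16
  7: from count_flags, line 29
A correct fix: line 41: replace `12` with `10`.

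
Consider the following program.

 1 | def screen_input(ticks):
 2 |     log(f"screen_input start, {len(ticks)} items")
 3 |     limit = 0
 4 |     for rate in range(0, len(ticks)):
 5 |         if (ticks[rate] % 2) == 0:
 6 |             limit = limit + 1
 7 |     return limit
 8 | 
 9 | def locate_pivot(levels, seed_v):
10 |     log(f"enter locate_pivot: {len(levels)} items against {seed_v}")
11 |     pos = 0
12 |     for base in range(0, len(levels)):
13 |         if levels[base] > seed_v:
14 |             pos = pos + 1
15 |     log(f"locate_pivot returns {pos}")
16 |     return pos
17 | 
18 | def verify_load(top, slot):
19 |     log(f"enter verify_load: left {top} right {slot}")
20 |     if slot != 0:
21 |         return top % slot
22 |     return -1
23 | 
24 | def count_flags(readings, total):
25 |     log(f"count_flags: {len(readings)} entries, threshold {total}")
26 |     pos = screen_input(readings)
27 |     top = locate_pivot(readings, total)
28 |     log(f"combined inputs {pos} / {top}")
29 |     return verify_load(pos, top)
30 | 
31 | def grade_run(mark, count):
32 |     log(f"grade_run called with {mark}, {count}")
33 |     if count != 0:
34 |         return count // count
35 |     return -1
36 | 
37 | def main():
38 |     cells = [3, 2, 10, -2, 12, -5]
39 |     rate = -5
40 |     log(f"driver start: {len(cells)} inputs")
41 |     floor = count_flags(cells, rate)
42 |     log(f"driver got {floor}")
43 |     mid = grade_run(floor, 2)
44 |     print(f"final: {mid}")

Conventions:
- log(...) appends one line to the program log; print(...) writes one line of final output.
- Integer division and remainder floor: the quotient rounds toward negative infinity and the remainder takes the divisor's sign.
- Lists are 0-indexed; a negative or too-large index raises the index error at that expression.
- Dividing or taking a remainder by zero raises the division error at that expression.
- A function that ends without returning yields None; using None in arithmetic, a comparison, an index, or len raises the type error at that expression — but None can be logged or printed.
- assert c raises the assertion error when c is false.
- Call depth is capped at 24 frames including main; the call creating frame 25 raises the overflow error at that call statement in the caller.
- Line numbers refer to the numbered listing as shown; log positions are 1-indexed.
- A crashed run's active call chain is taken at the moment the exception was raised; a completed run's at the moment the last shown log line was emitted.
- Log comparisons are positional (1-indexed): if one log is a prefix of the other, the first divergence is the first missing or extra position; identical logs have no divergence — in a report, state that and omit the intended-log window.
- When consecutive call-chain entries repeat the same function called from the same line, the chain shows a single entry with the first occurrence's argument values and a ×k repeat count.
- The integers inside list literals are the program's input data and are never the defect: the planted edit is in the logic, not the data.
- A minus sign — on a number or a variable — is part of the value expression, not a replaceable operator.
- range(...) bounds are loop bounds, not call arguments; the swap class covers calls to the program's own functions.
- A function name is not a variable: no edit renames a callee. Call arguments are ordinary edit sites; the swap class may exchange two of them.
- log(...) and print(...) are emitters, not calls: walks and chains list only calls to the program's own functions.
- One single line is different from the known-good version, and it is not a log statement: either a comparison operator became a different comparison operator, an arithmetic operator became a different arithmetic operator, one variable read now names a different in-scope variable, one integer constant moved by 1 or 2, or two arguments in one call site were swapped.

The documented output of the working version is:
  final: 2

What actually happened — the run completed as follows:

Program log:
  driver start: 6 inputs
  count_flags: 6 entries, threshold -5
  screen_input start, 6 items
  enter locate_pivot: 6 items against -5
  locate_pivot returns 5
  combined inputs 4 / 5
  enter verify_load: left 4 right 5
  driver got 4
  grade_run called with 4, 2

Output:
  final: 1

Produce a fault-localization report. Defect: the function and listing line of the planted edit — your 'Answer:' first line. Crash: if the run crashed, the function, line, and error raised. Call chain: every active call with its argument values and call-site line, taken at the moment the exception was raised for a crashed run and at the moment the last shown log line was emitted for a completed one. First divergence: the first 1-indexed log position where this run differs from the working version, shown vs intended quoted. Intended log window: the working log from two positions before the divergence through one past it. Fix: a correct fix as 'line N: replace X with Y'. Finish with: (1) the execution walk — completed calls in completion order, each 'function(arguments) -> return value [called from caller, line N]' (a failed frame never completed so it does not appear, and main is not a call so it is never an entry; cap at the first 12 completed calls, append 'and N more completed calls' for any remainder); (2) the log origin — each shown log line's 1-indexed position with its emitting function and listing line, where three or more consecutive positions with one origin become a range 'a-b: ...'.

Answer: the defect is in grade_run at line 34.
Key observation: No log line changed; the fault shows up purely in the output.
Call chain: main -> grade_run(4, 2) (called at line 43).
First divergence: none (the log streams are identical).
Execution walk:
  screen_input([3, 2, 10, -2, 12, -5]) -> 4  [called from count_flags, line 26]
  locate_pivot([3, 2, 10, -2, 12, -5], -5) -> 5  [called from count_flags, line 27]
  verify_load(4, 5) -> 4  [called from count_flags, line 29]
  count_flags([3, 2, 10, -2, 12, -5], -5) -> 4  [called from main, line 41]
  grade_run(4, 2) -> 1  [called from main, line 43]
Log line origins:
  1: from main, line 40
  2: from count_flags, line 25
  3: from screen_input, line 2
  4: from locate_pivot, line 10
  5: from locate_pivot, line 15
  6: from count_flags, line 28
  7: from verify_load, line 19
  8: from main, line 42
  9: from grade_run, line 32
A correct fix: line 34: replace `count // count` with `mark // count`.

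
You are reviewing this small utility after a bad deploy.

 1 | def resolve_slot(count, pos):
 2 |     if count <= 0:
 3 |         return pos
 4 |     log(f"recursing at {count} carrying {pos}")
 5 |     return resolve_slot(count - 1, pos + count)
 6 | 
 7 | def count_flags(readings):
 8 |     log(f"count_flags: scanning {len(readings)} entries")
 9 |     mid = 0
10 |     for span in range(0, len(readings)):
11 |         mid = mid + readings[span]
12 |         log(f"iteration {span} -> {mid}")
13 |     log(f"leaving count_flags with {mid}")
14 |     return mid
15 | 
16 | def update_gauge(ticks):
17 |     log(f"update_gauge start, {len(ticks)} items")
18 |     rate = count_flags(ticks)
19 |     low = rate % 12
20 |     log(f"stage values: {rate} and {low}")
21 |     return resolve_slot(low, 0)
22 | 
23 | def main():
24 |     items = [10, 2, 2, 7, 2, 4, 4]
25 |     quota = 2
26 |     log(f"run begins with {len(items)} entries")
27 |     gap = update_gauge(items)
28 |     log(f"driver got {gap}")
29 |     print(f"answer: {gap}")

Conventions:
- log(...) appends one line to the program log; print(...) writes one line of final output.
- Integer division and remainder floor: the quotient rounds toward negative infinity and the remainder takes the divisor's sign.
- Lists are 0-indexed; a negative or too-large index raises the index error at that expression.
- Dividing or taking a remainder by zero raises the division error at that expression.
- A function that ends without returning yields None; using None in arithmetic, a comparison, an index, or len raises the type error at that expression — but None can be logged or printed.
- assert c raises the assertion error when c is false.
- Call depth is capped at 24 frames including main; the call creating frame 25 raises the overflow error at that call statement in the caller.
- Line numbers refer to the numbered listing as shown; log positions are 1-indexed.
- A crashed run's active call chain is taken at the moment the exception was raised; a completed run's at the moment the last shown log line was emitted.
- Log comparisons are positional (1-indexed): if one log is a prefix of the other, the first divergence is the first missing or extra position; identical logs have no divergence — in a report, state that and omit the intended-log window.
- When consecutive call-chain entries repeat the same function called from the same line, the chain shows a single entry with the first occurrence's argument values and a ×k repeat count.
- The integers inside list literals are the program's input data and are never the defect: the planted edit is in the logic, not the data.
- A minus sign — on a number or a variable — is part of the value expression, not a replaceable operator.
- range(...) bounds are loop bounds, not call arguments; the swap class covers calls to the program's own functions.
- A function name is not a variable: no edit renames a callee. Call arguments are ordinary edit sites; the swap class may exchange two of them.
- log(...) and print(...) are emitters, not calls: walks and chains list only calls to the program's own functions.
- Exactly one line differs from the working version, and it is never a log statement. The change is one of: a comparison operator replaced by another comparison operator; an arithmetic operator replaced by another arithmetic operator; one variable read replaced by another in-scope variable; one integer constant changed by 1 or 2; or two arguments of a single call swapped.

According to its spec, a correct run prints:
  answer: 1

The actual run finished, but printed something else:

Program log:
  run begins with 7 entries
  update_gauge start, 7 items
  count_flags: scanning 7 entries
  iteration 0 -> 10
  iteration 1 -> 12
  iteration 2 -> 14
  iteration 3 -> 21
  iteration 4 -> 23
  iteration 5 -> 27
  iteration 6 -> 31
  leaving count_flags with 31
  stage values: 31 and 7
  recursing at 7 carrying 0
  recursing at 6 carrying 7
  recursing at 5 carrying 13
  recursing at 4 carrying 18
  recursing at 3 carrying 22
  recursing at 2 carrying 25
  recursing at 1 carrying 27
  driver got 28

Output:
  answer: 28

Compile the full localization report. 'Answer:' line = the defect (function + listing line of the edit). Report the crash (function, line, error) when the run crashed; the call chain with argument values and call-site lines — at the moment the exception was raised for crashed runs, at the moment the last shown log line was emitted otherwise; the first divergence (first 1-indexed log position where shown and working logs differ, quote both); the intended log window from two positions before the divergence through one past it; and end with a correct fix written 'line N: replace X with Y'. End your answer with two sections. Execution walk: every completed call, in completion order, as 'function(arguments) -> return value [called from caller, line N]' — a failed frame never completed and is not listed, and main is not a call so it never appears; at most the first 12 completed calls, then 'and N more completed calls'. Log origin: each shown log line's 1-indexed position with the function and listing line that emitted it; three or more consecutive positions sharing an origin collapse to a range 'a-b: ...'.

Answer: the defect is in update_gauge at line 19.
Core observation: The earliest visible damage is log position 12 — 'stage values: 31 and 7' rather than the intended 'stage values: 31 and 1'.
Call chain: main.
First divergence: position 12 — shown 'stage values: 31 and 7', intended 'stage values: 31 and 1'.
Intended log window:
  10: iteration 6 -> 31
  11: leaving count_flags with 31
  12: stage values: 31 and 1
  13: recursing at 1 carrying 0
Execution walk:
  count_flags([10, 2, 2, 7, 2, 4, 4]) -> 31  [called from update_gauge, line 18]
  resolve_slot(0, 28) -> 28  [called from resolve_slot, line 5]
  resolve_slot(1, 27) -> 28  [called from resolve_slot, line 5]
  resolve_slot(2, 25) -> 28  [called from resolve_slot, line 5]
  resolve_slot(3, 22) -> 28  [called from resolve_slot, line 5]
  resolve_slot(4, 18) -> 28  [called from resolve_slot, line 5]
  resolve_slot(5, 13) -> 28  [called from resolve_slot, line 5]
  resolve_slot(6, 7) -> 28  [called from resolve_slot, line 5]
  resolve_slot(7, 0) -> 28  [called from update_gauge, line 21]
  update_gauge([10, 2, 2, 7, 2, 4, 4]) -> 28  [called from main, line 27]
Log line origins:
  1: emitted by main (line 26)
  2: emitted by update_gauge (line 17)
  3: emitted by count_flags (line 8)
  4-10: emitted by count_flags (line 12)
  11: emitted by count_flags (line 13)
  12: emitted by update_gauge (line 20)
  13-19: emitted by resolve_slot (line 4)
  20: emitted by main (line 28)
A correct fix: line 19: replace `12` with `10`.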